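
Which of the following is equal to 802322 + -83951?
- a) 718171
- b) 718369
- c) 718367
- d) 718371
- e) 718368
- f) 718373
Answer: d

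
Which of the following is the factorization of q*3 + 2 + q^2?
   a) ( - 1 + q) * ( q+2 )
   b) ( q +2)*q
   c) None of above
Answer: c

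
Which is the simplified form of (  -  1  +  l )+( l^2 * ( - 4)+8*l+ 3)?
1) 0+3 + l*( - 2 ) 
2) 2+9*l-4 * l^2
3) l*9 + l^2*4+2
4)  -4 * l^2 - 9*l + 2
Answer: 2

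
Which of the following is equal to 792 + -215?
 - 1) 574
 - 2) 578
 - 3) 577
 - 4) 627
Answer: 3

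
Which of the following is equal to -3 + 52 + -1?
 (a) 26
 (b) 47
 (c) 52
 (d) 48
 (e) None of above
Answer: d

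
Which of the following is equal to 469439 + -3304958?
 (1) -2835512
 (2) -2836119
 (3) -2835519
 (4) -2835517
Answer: 3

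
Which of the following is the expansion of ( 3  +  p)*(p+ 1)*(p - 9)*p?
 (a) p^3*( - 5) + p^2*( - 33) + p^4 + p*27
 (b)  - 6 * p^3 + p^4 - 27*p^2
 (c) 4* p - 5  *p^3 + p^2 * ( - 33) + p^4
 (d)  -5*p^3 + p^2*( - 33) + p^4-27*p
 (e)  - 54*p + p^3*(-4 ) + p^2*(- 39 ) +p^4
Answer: d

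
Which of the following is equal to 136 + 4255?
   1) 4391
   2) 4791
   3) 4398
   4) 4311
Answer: 1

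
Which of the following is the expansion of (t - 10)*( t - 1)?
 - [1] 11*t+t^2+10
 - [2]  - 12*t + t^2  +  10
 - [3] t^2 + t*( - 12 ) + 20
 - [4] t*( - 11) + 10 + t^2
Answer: 4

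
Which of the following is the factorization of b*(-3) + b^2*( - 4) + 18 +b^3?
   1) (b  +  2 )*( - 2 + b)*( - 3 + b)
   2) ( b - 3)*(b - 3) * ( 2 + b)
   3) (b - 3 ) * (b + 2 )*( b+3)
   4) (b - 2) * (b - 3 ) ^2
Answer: 2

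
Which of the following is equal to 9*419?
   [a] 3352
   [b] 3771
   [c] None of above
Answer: b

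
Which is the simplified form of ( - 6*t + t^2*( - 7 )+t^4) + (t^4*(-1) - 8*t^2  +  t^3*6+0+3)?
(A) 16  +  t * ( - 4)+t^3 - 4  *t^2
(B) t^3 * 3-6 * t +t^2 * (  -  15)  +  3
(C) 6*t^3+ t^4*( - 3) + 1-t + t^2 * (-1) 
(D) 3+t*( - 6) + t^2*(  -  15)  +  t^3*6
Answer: D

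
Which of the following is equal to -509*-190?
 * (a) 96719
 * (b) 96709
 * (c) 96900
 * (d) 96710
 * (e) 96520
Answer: d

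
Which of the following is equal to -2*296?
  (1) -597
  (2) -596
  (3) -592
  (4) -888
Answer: 3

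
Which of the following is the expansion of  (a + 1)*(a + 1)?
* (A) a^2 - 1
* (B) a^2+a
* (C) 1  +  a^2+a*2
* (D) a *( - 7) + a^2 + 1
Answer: C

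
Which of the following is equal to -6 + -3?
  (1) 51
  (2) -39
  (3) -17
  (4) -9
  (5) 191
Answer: 4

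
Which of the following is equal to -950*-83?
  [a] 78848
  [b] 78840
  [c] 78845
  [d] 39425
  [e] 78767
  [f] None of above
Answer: f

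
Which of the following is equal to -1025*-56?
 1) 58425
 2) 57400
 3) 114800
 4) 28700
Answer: 2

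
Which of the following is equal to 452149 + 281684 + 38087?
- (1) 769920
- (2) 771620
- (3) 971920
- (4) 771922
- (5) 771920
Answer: 5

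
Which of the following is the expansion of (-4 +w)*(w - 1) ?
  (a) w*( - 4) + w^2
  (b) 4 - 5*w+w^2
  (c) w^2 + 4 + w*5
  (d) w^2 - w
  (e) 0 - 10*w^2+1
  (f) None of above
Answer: b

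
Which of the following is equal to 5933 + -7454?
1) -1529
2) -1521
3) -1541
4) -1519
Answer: 2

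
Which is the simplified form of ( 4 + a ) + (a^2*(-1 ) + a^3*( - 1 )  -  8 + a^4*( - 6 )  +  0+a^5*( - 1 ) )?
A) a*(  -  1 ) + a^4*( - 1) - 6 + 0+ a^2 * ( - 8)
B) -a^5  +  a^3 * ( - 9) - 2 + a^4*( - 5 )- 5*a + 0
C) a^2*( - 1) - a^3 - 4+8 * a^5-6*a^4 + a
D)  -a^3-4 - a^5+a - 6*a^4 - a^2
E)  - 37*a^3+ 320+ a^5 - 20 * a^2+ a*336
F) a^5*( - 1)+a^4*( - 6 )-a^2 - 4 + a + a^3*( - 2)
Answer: D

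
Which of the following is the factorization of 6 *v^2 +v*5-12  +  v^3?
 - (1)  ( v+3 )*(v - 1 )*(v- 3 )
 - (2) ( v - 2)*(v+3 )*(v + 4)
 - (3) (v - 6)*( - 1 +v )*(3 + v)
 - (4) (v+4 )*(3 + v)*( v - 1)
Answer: 4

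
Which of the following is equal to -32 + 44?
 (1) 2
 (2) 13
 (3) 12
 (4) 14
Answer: 3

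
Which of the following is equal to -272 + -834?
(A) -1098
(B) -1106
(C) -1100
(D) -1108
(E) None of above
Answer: B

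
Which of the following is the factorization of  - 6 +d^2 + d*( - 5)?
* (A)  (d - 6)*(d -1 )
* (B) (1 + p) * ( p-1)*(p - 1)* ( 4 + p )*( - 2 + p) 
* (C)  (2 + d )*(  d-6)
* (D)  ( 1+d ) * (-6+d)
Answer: D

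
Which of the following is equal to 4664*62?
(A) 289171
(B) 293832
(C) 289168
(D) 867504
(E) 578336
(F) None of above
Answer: C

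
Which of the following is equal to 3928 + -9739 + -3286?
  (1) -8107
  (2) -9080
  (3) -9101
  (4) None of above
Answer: 4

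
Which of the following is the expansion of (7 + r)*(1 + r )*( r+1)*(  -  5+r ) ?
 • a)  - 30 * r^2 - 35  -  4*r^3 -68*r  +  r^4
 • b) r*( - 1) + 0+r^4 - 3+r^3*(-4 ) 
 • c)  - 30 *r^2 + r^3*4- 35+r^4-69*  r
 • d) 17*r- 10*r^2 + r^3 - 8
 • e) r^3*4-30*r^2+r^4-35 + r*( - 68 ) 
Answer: e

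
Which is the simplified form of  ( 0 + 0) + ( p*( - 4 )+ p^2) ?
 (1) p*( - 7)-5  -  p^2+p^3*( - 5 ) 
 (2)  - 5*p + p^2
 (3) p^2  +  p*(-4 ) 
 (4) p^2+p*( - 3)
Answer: 3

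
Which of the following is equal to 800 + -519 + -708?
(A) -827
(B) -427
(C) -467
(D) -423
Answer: B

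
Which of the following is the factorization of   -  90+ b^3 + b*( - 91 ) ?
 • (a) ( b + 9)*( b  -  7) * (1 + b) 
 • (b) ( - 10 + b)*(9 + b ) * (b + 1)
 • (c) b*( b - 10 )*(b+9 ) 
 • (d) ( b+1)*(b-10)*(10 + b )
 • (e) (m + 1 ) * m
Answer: b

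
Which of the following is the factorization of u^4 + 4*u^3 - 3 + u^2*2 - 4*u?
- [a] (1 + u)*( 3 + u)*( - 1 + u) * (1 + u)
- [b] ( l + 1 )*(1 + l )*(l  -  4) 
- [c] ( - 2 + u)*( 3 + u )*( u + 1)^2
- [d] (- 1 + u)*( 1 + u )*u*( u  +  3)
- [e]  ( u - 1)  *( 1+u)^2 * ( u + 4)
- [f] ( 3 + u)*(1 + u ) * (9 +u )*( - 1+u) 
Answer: a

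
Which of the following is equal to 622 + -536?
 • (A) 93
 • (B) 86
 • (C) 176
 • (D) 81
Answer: B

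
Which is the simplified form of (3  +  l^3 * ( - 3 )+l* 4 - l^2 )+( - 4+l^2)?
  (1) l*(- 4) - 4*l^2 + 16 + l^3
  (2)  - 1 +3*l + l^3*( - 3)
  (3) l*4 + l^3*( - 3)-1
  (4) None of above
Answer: 3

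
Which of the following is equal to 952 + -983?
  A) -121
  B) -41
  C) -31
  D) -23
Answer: C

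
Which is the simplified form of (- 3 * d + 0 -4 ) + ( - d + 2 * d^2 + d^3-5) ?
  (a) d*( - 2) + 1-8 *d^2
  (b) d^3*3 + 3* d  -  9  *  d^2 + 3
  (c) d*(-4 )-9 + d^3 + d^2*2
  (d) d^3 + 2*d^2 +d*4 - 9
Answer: c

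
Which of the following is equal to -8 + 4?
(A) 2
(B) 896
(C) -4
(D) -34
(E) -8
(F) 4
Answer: C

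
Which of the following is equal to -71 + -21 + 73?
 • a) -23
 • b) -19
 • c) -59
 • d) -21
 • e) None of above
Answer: b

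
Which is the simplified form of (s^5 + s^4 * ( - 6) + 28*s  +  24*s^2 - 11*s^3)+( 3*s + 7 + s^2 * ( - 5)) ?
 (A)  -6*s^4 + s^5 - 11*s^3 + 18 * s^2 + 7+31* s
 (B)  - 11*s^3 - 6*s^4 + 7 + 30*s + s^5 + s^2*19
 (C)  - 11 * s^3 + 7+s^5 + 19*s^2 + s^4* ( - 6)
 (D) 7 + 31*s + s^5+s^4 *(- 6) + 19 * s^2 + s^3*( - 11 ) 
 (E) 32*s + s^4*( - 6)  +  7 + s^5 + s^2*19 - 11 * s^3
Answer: D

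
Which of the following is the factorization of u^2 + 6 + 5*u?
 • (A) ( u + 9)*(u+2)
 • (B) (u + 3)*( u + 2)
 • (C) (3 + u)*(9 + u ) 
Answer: B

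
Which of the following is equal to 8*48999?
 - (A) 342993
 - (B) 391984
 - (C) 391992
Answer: C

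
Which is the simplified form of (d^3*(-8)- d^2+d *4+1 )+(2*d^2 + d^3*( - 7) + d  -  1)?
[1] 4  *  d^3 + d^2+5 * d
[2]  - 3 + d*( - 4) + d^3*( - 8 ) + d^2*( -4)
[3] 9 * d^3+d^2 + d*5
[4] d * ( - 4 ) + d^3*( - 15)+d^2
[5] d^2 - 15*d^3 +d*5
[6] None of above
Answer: 5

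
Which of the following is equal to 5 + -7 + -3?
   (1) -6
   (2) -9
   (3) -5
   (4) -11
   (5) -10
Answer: 3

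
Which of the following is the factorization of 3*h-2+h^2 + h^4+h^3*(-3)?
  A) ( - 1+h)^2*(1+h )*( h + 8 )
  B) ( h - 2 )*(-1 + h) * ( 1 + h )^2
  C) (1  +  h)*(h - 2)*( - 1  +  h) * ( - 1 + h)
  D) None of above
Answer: C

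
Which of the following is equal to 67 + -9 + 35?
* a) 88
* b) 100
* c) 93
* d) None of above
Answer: c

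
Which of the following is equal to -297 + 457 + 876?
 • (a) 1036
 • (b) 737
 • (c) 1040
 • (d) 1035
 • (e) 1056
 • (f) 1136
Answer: a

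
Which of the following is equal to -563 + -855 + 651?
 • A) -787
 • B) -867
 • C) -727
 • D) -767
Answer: D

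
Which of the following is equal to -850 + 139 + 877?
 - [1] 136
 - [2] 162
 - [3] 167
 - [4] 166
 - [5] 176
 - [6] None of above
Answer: 4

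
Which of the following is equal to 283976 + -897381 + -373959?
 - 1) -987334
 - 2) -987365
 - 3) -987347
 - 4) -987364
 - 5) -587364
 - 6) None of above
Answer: 4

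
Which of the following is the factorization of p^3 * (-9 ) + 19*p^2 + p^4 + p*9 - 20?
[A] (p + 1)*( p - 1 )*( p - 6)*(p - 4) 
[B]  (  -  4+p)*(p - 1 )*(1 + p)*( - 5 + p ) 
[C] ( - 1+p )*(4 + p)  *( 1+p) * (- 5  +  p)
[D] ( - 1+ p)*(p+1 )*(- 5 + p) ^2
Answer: B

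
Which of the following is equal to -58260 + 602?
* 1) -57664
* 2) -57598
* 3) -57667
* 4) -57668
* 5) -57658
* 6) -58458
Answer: 5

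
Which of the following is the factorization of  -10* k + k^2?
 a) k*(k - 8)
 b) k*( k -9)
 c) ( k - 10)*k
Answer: c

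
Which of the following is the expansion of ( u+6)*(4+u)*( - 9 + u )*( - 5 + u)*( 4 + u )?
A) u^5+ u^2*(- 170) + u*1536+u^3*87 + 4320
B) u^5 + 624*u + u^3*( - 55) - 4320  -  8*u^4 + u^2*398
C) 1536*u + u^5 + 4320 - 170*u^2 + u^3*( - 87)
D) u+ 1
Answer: C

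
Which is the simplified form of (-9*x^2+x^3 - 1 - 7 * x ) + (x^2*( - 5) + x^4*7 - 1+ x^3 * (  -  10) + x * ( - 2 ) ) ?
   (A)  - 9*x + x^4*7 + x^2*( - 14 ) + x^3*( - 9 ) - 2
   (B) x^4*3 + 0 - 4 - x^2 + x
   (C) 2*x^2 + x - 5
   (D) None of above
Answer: A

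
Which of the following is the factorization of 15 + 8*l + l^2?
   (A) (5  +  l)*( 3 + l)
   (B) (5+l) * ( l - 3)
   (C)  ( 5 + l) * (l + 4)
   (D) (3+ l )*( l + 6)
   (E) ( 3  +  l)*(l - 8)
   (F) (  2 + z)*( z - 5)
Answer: A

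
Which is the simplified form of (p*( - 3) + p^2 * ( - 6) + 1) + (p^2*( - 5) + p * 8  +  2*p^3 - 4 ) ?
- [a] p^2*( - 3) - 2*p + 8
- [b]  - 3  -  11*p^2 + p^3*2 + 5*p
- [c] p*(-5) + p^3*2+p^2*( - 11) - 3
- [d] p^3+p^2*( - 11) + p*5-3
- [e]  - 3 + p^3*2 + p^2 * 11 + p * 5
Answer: b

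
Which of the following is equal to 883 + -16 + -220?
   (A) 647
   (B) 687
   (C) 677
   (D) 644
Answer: A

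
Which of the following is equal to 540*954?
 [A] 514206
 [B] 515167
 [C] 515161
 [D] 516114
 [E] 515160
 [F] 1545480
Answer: E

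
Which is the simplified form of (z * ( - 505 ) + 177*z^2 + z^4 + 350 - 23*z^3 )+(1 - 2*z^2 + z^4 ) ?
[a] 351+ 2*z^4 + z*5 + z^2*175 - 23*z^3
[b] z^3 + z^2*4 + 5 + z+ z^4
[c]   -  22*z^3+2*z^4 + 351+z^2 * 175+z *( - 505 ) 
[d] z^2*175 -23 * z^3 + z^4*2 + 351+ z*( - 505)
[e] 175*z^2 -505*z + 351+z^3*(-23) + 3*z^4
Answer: d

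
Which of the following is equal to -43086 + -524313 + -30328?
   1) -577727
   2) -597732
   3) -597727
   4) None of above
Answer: 3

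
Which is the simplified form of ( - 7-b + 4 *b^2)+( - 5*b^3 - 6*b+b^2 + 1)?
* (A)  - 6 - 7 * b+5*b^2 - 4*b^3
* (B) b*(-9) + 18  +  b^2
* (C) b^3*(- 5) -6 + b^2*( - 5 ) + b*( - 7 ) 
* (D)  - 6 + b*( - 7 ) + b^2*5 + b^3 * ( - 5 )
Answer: D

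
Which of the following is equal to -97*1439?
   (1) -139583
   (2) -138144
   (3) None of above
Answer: 1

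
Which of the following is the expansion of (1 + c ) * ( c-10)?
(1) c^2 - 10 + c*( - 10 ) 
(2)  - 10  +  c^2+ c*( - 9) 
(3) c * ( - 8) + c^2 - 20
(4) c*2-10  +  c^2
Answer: 2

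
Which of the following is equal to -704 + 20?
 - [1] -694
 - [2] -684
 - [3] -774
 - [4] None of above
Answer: 2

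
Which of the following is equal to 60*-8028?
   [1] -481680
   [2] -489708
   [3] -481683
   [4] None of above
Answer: 1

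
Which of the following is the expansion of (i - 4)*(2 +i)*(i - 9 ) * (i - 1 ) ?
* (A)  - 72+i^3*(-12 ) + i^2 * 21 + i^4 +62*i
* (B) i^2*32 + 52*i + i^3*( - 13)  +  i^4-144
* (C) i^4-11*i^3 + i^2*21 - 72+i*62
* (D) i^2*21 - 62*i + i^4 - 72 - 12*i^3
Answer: A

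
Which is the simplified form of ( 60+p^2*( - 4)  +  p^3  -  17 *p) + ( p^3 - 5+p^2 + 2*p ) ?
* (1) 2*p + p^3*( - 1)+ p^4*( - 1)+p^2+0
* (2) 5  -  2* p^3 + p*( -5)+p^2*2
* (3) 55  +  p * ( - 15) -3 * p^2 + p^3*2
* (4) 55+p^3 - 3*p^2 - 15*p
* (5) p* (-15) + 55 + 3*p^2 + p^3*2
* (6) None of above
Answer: 3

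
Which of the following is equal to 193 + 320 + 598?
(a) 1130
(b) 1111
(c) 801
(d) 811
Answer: b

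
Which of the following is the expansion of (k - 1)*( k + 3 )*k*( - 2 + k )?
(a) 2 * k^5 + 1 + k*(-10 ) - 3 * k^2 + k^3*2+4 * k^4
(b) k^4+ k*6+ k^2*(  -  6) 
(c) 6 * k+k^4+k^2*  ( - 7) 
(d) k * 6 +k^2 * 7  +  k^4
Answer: c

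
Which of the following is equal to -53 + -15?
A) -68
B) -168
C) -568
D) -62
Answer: A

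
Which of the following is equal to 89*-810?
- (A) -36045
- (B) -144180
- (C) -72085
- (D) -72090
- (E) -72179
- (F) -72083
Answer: D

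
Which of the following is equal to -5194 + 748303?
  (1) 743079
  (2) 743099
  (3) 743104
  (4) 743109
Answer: 4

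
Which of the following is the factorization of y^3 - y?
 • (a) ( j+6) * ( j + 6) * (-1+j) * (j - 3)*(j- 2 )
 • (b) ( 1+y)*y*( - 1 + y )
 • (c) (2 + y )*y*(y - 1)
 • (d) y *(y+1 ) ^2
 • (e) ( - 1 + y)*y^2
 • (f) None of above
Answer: b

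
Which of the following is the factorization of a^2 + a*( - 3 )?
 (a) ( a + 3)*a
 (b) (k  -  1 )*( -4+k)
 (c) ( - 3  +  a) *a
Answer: c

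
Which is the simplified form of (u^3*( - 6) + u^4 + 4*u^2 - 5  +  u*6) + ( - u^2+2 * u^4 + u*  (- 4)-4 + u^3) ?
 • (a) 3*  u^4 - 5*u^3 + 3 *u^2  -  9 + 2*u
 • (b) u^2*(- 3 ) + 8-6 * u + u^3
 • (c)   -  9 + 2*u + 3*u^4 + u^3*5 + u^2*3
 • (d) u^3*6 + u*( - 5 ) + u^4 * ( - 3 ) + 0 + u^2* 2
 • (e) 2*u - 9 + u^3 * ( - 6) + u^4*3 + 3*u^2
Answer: a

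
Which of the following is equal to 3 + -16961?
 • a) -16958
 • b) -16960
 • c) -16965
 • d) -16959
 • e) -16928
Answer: a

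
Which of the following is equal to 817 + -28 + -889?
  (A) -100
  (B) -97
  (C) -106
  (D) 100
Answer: A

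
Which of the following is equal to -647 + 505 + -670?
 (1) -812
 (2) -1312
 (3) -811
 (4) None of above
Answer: 1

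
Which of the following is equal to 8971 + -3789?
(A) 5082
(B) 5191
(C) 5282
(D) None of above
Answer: D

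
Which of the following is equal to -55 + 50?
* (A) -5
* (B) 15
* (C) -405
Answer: A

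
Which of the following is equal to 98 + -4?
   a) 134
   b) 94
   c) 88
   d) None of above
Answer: b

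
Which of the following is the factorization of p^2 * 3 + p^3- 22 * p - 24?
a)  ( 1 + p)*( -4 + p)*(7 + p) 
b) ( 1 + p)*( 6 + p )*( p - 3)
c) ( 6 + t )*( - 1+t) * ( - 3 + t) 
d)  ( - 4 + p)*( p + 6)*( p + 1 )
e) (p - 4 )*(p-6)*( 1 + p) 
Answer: d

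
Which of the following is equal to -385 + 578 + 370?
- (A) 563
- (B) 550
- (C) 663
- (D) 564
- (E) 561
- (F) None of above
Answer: A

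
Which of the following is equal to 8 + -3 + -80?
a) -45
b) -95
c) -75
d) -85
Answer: c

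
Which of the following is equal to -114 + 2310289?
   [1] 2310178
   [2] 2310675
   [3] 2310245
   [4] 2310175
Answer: 4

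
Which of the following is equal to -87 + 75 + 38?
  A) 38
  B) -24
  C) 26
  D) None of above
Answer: C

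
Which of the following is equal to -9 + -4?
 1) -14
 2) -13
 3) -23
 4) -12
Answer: 2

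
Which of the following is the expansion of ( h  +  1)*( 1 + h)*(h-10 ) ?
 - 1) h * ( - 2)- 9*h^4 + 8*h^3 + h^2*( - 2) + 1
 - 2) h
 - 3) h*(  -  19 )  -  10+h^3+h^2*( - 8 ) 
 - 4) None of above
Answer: 3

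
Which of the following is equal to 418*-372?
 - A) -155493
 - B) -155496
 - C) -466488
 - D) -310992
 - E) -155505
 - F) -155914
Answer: B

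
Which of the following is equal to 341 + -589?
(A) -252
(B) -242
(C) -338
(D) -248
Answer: D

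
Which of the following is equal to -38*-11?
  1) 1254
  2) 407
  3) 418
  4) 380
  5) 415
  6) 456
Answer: 3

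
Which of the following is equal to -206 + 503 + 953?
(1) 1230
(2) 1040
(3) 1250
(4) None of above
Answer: 3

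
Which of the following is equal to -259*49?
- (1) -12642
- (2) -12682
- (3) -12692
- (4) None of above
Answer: 4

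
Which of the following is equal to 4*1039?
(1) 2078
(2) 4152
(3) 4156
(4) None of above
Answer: 3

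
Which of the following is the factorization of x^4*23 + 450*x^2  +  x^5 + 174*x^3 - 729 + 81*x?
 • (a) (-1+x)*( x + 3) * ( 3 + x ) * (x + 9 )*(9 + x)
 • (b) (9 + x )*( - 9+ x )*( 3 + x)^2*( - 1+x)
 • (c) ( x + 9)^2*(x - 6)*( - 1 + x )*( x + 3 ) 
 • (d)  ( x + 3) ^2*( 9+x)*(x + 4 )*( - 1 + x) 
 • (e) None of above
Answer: a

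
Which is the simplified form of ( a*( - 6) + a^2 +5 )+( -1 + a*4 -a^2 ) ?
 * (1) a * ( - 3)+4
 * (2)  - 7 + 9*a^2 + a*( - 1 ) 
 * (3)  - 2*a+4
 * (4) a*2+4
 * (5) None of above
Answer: 3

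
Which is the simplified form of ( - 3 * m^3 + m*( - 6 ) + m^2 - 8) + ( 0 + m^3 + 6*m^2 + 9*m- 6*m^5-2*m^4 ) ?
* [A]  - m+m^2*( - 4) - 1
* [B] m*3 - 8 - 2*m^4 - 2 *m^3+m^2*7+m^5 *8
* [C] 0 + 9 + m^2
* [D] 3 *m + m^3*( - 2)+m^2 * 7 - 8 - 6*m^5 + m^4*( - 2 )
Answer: D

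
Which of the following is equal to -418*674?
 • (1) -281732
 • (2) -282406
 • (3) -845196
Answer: 1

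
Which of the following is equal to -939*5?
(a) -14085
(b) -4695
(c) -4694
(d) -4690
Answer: b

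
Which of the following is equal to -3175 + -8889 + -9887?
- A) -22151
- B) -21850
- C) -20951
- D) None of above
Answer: D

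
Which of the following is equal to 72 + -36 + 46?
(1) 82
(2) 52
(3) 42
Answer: 1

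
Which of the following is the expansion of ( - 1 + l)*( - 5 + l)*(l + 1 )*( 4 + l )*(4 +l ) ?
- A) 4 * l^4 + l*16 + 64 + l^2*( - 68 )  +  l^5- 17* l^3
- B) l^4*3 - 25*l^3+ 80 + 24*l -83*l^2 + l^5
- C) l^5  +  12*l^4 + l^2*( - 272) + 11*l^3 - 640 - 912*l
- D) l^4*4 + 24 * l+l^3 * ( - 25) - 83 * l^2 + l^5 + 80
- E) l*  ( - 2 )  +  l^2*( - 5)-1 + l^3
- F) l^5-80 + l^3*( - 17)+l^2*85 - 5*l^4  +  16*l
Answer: B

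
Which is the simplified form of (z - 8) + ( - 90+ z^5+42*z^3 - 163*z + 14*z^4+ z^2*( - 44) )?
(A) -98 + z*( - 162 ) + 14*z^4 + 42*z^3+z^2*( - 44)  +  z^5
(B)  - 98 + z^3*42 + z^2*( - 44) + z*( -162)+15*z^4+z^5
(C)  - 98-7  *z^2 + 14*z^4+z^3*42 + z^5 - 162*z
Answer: A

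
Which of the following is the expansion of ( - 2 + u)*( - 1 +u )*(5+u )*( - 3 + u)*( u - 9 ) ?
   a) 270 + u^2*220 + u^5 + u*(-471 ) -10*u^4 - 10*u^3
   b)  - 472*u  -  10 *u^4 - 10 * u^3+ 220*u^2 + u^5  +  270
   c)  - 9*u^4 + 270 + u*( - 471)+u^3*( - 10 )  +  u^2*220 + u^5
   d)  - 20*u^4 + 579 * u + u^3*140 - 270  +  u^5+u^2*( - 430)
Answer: a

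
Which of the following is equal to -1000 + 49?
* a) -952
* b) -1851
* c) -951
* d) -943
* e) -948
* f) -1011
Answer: c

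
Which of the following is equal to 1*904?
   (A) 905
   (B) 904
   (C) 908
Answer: B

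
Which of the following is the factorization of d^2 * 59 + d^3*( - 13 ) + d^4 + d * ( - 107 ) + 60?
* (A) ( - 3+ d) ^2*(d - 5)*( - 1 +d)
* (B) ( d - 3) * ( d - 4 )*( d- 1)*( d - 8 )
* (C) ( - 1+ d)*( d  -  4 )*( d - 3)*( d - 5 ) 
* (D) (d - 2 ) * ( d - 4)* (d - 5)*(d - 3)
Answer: C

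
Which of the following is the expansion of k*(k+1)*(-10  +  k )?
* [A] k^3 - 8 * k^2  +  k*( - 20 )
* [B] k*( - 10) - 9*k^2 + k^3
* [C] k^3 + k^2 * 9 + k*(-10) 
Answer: B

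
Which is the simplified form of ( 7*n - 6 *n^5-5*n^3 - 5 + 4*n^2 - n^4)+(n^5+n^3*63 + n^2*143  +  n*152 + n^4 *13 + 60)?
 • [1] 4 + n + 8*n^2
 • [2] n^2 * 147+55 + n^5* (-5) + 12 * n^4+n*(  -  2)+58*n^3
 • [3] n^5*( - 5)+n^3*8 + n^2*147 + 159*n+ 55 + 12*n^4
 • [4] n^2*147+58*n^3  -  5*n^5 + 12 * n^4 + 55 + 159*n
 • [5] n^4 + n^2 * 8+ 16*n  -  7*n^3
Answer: 4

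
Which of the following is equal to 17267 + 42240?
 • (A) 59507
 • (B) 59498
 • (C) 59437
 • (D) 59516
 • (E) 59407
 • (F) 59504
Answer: A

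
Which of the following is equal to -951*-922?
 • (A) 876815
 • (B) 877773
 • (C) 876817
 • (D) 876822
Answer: D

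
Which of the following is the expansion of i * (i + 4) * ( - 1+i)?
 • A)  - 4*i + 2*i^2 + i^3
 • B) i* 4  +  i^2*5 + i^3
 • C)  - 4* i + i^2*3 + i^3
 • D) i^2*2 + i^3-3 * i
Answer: C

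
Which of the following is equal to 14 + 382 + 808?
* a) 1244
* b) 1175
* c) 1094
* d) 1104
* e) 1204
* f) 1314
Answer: e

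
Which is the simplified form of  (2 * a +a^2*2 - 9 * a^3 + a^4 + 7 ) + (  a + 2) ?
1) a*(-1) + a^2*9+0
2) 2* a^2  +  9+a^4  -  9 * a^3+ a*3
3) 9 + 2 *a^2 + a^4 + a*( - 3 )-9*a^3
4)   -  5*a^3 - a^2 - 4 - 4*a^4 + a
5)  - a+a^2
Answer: 2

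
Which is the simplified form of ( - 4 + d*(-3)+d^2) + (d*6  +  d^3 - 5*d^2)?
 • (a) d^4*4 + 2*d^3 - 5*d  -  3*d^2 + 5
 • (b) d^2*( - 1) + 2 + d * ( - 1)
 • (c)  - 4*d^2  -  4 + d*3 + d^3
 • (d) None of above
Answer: c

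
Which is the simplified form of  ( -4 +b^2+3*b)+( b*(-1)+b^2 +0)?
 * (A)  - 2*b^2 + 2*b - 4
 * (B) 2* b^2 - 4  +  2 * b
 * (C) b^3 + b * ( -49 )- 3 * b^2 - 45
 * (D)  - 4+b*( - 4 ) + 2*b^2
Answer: B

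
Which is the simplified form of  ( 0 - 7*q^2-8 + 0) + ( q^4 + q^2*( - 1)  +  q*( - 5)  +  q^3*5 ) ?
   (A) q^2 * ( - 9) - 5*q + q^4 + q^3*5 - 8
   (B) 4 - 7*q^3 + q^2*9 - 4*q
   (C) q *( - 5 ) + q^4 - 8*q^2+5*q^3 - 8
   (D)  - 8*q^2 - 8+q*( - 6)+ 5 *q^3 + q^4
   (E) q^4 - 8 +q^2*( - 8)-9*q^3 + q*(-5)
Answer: C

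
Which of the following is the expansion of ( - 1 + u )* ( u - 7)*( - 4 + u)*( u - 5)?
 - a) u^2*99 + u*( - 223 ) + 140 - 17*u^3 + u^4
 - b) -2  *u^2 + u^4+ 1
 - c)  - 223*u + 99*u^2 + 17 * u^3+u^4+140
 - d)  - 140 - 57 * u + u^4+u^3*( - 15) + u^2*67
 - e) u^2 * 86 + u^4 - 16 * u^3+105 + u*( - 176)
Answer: a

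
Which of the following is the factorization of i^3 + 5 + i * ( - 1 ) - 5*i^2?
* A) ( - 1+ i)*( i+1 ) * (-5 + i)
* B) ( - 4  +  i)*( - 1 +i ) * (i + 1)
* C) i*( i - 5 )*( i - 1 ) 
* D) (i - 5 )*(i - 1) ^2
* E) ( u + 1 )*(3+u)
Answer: A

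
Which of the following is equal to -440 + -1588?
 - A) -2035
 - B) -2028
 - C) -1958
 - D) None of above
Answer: B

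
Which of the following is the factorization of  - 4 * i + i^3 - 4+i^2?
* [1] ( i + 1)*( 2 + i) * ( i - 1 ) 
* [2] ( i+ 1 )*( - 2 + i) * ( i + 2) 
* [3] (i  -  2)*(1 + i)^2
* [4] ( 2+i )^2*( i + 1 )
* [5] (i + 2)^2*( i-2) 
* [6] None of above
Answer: 2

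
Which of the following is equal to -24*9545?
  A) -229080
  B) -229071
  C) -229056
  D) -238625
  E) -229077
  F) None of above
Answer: A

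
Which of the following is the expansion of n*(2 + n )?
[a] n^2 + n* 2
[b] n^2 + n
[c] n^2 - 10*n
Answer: a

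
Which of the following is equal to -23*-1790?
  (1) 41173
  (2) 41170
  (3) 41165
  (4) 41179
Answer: 2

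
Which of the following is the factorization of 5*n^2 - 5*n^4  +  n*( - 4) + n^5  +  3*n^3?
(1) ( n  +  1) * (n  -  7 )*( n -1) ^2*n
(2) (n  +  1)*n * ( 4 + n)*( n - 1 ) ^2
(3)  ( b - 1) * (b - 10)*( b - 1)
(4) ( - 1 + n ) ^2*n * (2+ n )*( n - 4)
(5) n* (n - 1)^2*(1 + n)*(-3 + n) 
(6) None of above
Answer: 6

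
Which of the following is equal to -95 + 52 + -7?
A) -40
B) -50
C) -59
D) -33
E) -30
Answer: B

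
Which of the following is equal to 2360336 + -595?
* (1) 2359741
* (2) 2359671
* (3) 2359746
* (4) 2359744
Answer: 1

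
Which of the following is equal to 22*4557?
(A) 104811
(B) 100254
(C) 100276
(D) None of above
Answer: B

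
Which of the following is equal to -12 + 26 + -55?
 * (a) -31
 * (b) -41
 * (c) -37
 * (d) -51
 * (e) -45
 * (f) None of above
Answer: b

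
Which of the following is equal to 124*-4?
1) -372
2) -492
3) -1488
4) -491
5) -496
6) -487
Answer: 5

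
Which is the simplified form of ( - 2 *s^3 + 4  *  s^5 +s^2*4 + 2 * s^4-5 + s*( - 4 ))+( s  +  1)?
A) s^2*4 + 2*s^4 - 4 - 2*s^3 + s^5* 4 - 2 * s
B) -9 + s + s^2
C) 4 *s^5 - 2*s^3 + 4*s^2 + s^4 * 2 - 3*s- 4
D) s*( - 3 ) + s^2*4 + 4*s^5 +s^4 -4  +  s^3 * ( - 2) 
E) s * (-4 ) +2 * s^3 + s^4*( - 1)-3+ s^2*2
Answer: C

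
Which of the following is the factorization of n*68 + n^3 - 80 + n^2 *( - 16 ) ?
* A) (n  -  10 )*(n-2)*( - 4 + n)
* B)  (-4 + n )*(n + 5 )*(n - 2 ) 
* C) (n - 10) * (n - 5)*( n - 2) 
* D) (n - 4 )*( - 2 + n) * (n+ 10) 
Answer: A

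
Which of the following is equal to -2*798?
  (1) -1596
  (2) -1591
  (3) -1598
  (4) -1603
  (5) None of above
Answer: 1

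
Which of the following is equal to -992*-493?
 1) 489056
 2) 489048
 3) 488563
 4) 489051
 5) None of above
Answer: 1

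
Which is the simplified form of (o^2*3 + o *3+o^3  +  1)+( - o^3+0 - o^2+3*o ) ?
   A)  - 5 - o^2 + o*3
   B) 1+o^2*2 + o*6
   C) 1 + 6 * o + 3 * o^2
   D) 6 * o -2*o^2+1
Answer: B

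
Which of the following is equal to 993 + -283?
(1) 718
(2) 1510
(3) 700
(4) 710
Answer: 4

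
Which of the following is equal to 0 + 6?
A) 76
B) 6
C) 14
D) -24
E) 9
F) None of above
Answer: B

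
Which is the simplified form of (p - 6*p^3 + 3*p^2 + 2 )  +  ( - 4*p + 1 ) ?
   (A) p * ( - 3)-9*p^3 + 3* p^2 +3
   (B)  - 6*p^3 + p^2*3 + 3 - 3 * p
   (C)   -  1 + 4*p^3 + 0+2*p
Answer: B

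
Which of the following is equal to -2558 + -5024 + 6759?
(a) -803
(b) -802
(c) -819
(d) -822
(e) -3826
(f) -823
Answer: f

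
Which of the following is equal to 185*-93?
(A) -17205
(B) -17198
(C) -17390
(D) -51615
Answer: A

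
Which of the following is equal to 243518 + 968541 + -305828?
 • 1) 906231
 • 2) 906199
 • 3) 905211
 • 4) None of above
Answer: 1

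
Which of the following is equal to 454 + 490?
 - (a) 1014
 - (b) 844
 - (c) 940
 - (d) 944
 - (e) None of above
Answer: d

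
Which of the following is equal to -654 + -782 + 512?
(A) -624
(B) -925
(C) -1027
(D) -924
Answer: D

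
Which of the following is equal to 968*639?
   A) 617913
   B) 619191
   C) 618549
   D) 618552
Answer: D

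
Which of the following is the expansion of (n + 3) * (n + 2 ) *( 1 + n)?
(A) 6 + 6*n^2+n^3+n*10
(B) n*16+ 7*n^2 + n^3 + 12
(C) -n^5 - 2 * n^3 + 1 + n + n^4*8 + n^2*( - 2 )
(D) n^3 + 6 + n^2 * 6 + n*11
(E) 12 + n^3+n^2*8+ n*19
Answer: D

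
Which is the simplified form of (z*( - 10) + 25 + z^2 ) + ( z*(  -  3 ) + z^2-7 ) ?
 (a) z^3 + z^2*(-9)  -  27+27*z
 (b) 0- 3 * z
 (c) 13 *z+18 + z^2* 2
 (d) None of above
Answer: d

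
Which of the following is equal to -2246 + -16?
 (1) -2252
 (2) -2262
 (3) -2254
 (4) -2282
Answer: 2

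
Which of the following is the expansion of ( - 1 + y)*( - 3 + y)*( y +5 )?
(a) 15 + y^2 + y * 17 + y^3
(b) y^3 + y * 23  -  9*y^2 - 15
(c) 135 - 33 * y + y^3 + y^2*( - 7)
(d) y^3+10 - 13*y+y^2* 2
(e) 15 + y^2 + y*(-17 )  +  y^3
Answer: e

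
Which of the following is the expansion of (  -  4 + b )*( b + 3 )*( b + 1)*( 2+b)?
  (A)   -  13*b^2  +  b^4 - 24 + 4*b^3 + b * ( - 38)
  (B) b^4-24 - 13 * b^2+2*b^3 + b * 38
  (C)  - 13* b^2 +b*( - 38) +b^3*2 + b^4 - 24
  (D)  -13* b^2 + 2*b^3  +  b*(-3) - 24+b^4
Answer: C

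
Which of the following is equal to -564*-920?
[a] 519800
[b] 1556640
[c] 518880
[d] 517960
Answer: c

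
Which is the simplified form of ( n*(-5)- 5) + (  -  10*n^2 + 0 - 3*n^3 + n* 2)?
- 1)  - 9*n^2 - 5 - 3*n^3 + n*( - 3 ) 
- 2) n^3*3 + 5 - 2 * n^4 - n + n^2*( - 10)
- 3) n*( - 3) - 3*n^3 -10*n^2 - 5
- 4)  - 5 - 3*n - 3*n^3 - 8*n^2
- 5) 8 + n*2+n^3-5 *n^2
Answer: 3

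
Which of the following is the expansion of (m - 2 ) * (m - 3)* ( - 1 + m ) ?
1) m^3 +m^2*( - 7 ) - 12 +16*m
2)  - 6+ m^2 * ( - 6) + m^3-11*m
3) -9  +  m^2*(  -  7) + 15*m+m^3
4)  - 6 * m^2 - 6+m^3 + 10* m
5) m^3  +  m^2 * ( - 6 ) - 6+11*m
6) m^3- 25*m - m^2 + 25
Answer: 5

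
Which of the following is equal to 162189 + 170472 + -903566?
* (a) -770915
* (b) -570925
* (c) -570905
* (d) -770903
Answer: c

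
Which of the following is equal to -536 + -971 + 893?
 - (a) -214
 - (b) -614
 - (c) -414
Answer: b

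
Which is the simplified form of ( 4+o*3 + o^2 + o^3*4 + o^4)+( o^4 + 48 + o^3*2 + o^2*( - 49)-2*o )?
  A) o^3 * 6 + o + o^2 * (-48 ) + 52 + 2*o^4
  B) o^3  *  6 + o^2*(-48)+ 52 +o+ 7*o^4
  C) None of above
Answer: A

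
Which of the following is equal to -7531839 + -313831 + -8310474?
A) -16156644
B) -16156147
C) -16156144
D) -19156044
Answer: C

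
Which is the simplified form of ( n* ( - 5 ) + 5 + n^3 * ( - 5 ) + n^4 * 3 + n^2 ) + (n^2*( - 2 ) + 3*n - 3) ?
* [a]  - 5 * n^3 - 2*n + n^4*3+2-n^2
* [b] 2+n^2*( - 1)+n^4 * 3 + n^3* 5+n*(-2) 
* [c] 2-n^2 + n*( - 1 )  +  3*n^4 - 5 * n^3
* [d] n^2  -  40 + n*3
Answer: a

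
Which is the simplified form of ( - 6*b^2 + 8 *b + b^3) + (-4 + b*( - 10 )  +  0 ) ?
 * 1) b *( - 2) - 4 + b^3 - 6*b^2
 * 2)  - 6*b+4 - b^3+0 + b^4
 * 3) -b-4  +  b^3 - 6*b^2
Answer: 1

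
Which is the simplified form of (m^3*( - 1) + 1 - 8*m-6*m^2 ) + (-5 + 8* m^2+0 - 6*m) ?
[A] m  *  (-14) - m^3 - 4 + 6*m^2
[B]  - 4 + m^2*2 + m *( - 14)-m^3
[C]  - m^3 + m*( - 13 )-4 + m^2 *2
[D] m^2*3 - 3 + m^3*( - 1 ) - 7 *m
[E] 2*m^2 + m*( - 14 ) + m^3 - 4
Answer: B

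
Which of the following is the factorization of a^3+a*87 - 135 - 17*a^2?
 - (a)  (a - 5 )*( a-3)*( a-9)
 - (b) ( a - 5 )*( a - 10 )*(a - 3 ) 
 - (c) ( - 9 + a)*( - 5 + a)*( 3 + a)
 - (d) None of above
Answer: a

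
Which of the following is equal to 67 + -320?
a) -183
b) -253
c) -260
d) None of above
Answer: b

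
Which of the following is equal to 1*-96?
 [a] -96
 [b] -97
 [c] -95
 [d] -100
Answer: a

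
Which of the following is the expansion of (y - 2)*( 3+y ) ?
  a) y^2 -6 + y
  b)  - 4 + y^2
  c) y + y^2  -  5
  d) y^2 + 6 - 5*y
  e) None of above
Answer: a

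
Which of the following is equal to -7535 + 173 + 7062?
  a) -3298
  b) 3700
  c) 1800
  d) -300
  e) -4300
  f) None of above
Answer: d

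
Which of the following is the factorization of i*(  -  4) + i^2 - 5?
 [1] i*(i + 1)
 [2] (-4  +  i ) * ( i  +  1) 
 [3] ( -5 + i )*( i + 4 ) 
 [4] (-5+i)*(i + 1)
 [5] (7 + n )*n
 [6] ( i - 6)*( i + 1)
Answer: 4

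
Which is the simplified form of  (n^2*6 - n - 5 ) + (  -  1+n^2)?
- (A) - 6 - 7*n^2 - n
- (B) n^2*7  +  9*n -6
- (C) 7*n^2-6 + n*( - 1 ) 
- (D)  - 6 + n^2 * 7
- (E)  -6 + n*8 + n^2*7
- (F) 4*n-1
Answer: C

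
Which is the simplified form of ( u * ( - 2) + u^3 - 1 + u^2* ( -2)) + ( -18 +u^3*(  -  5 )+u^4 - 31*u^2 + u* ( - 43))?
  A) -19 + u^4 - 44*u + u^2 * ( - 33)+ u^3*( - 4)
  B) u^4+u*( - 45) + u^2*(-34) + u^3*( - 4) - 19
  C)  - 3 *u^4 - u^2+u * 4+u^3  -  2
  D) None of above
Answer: D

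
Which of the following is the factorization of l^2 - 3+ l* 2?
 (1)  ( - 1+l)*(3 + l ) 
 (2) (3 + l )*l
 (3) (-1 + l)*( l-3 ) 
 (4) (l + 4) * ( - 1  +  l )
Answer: 1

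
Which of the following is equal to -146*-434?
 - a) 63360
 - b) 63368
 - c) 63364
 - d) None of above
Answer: c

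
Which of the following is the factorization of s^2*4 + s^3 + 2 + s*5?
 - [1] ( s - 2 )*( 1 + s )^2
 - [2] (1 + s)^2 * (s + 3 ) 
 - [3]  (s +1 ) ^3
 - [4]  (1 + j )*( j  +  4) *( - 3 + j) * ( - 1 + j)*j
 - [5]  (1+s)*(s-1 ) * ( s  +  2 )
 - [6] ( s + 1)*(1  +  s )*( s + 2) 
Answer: 6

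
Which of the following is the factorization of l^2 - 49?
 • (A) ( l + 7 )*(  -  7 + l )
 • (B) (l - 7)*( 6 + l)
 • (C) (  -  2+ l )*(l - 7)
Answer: A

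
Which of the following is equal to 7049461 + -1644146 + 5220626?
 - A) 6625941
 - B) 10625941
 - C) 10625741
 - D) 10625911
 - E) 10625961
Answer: B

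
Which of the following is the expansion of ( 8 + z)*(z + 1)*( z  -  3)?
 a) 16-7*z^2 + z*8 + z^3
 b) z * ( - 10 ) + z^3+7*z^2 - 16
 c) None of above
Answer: c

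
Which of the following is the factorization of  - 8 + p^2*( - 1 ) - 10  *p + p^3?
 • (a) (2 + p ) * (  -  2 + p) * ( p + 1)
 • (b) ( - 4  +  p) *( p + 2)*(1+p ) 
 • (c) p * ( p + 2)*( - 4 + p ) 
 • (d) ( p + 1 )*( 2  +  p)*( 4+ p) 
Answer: b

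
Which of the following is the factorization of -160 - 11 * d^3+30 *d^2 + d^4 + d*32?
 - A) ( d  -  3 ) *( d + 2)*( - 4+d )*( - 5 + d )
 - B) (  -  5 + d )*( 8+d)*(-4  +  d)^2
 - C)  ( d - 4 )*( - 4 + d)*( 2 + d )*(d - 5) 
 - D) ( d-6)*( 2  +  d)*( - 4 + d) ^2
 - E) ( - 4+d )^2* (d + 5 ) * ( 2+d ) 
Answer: C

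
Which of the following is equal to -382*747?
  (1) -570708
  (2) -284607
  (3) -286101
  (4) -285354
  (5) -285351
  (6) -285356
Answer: 4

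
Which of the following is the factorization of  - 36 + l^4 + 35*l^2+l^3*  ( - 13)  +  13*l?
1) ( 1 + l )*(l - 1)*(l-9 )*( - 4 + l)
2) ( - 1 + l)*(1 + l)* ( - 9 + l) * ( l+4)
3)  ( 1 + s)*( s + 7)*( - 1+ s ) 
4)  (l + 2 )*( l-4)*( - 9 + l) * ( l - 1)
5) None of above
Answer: 1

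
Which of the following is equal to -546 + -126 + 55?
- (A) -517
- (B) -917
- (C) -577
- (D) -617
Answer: D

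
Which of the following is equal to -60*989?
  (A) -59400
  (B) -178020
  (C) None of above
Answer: C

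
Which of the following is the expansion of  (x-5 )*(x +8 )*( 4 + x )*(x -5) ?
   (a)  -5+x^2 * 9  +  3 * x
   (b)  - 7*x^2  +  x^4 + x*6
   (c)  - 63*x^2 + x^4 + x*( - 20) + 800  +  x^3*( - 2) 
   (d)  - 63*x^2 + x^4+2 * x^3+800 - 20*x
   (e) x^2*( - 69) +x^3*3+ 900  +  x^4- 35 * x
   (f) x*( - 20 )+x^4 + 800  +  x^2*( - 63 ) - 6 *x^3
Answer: d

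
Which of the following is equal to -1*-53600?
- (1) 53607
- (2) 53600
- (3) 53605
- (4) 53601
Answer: 2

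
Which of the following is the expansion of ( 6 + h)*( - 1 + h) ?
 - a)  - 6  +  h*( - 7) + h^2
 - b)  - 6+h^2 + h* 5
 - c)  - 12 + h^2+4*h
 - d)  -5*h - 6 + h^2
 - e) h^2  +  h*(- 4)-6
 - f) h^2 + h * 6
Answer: b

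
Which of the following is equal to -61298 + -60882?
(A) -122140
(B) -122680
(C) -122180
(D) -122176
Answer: C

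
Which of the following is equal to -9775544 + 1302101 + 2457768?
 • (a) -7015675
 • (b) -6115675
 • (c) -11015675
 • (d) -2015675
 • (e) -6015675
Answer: e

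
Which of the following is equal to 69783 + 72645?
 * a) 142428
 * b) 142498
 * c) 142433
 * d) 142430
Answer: a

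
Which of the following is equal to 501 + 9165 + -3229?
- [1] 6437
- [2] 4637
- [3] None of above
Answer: 1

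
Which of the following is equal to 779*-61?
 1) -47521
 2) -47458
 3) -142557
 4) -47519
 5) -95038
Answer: 4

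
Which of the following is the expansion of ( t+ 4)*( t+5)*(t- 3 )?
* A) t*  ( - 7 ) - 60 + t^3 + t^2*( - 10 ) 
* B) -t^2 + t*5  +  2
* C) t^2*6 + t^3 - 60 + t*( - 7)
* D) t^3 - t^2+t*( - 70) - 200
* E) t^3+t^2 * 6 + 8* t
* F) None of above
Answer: C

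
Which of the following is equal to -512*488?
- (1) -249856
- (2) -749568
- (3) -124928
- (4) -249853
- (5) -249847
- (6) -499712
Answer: 1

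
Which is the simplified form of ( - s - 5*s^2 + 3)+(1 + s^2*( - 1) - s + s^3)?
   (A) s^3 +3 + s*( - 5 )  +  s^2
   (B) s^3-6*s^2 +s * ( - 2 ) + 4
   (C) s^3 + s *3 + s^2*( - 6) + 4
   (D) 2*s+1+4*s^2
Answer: B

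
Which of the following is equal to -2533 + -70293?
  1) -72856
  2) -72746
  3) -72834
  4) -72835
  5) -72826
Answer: 5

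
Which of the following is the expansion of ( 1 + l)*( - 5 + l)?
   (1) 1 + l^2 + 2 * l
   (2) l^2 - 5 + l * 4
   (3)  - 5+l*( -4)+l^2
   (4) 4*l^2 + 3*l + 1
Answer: 3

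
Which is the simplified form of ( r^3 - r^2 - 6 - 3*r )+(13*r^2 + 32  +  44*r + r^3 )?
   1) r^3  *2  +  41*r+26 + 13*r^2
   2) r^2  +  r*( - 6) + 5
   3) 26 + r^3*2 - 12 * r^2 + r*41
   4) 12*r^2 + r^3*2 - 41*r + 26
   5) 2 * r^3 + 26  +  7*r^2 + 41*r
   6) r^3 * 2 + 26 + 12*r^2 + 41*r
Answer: 6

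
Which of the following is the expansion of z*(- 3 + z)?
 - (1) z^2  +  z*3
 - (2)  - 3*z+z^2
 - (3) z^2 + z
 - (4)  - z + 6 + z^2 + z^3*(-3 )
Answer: 2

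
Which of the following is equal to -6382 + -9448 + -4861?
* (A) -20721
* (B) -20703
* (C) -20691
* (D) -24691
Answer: C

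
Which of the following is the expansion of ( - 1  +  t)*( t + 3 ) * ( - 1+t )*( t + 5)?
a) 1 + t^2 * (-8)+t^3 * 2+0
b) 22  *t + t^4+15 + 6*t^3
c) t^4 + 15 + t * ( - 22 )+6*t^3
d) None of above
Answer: c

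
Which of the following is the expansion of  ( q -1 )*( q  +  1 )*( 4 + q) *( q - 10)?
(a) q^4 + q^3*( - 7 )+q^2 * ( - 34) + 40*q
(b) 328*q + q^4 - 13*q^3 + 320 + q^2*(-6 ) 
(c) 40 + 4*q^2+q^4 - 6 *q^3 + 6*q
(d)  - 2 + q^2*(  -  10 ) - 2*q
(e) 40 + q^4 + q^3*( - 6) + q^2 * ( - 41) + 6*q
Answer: e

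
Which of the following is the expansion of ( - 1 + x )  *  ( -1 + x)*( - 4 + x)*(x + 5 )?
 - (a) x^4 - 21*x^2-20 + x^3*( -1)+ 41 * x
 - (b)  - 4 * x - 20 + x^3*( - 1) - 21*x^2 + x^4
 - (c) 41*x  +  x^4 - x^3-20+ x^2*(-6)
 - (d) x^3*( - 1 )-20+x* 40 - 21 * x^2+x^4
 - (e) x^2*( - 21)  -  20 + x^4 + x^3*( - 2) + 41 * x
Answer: a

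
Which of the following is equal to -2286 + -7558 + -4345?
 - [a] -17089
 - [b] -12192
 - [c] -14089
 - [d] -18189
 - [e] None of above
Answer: e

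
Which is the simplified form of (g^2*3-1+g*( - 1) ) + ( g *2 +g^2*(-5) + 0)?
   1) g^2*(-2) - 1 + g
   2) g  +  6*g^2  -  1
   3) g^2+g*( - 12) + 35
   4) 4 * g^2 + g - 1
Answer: 1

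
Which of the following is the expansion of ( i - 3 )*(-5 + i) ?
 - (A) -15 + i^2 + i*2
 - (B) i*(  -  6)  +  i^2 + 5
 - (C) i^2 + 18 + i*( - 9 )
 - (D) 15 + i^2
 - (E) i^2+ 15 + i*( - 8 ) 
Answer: E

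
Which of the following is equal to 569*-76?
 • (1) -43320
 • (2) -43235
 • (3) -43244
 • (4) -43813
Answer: 3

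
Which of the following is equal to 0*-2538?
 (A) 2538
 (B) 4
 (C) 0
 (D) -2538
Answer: C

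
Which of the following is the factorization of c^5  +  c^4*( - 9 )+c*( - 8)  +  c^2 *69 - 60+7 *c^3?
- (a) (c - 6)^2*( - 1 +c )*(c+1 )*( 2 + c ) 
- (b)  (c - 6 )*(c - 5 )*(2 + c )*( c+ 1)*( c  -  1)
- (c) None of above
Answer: b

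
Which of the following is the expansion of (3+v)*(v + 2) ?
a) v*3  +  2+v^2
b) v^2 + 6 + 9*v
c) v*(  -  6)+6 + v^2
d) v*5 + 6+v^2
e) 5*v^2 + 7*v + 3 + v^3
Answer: d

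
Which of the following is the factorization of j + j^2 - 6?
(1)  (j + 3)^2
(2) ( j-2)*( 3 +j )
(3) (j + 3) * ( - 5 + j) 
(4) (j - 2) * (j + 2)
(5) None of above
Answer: 2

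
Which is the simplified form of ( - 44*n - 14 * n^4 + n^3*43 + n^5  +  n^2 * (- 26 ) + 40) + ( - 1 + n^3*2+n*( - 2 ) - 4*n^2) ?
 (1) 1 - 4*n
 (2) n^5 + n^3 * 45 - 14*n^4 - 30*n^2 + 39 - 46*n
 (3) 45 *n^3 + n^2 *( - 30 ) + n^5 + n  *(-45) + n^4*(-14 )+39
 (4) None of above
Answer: 2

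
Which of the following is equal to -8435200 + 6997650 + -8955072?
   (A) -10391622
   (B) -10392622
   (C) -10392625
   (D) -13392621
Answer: B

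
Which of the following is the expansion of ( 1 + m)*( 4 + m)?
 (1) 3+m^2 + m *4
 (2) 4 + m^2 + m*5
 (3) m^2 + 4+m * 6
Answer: 2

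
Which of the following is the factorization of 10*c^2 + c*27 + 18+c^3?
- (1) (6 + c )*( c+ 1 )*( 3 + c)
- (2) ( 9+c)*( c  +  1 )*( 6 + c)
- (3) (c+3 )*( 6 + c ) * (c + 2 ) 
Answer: 1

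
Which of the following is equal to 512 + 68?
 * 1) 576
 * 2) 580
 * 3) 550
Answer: 2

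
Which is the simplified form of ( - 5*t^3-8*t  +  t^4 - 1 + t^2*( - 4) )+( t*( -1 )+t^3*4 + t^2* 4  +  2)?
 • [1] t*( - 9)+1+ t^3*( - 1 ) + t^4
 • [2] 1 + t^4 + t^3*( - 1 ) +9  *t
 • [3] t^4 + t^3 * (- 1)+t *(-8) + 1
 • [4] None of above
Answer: 1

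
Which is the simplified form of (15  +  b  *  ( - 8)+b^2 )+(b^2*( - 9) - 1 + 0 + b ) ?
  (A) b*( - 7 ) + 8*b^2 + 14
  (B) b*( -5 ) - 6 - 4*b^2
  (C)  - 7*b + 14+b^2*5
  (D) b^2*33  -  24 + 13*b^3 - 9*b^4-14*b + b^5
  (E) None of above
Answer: E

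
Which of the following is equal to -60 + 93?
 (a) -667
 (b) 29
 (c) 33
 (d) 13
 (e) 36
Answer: c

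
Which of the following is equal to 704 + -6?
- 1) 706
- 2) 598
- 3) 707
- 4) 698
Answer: 4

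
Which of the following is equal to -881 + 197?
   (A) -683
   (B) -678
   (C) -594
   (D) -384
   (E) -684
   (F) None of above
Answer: E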